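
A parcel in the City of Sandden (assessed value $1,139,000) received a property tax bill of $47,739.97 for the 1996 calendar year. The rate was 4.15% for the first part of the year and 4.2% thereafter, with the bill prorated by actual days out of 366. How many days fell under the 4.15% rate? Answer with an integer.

63 days

Let d = days at the first rate; then 366 − d days at the second rate.
$1,139,000 × [4.15%·d + 4.2%·(366−d)] / 366 = $47,739.97
Solving gives d = 63, so the new rate took effect on March 4, 1996.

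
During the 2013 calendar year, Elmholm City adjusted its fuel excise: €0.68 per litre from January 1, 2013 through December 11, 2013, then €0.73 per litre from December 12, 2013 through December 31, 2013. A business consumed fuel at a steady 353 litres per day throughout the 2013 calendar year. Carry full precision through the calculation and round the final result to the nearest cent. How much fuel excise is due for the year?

€87967.60

January 1 – December 11, 2013: 345 days × 353 litres/day = 121,785 litres at €0.68/litre → €82813.80
December 12 – December 31, 2013: 20 days × 353 litres/day = 7,060 litres at €0.73/litre → €5153.80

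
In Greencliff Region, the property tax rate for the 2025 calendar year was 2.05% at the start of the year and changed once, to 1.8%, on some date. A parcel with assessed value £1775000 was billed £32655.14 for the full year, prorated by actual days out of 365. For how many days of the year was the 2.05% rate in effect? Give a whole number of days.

58 days

Let d = days at the first rate; then 365 − d days at the second rate.
£1775000 × [2.05%·d + 1.8%·(365−d)] / 365 = £32655.14
Solving gives d = 58, so the new rate took effect on 28 Feb 2025.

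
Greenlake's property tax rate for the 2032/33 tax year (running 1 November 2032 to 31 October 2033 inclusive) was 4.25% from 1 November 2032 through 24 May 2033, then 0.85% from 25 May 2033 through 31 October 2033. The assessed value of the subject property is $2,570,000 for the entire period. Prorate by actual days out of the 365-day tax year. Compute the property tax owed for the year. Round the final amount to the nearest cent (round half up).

1 November 2032 – 24 May 2033: 205 days at 4.25% → $2,570,000 × 4.25% × 205/365 = $61,345.5479
25 May – 31 October 2033: 160 days at 0.85% → $2,570,000 × 0.85% × 160/365 = $9,575.8904
Total = $70,921.4384

$70,921.44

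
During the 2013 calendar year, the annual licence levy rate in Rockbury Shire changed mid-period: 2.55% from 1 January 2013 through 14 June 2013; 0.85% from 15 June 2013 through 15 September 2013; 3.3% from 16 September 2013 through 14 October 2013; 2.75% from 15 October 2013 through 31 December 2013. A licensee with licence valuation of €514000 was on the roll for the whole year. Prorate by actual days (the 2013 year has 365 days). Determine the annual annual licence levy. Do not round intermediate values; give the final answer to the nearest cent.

€11406.58

1 January – 14 June 2013: 165 days at 2.55% → €514000 × 2.55% × 165/365 = €5925.0822
15 June – 15 September 2013: 93 days at 0.85% → €514000 × 0.85% × 93/365 = €1113.1973
16 September – 14 October 2013: 29 days at 3.3% → €514000 × 3.3% × 29/365 = €1347.6658
15 October – 31 December 2013: 78 days at 2.75% → €514000 × 2.75% × 78/365 = €3020.6301
Total = €11406.5753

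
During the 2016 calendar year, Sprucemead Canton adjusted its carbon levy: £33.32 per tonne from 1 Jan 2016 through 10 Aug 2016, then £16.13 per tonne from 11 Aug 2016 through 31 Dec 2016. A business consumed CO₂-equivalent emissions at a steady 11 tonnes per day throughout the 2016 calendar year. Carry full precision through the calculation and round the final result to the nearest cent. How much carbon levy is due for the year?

£107,106.45

1 Jan – 10 Aug 2016: 223 days × 11 tonnes/day = 2,453 tonnes at £33.32/tonne → £81,733.96
11 Aug – 31 Dec 2016: 143 days × 11 tonnes/day = 1,573 tonnes at £16.13/tonne → £25,372.49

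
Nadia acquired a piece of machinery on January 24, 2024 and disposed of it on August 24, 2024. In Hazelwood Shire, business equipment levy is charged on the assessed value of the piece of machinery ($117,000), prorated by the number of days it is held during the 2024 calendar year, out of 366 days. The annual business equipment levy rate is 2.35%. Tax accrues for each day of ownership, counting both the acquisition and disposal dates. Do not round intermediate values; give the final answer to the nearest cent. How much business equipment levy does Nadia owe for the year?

$1,607.63

Days held (January 24 – August 24, 2024): 214 out of 366
Tax = $117,000 × 2.35% × 214/366 = $1,607.6311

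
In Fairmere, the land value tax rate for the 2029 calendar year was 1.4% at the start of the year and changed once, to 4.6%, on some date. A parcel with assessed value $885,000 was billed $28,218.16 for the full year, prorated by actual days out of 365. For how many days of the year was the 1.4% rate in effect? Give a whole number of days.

Let d = days at the first rate; then 365 − d days at the second rate.
$885,000 × [1.4%·d + 4.6%·(365−d)] / 365 = $28,218.16
Solving gives d = 161, so the new rate took effect on 11 Jun 2029.

161 days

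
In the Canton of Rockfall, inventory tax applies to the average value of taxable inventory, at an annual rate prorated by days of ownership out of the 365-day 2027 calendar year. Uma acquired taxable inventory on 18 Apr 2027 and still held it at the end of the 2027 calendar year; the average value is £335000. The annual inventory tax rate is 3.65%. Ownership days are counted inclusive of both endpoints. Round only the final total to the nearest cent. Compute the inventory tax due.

£8643.00

Days held (18 Apr – 31 Dec 2027): 258 out of 365
Tax = £335000 × 3.65% × 258/365 = £8643.0000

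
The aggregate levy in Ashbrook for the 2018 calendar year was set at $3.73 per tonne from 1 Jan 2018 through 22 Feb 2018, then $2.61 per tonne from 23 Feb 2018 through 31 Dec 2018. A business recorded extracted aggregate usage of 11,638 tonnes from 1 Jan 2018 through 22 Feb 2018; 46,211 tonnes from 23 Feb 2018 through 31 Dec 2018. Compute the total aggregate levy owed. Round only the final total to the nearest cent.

1 Jan – 22 Feb 2018: 11,638 tonnes at $3.73/tonne → $43,409.74
23 Feb – 31 Dec 2018: 46,211 tonnes at $2.61/tonne → $120,610.71

$164,020.45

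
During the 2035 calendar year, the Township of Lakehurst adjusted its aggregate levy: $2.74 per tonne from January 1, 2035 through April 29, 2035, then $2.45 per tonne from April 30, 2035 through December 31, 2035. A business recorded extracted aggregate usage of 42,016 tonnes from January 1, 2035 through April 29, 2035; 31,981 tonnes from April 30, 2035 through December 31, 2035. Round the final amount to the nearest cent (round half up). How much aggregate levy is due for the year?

$193,477.29

January 1 – April 29, 2035: 42,016 tonnes at $2.74/tonne → $115,123.84
April 30 – December 31, 2035: 31,981 tonnes at $2.45/tonne → $78,353.45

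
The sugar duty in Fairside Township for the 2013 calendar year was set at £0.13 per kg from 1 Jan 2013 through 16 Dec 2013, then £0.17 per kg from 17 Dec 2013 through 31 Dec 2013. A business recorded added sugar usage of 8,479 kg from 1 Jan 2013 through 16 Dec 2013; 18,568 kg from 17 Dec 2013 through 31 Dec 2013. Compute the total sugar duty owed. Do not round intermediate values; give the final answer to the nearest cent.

£4,258.83

1 Jan – 16 Dec 2013: 8,479 kg at £0.13/kg → £1,102.27
17 Dec – 31 Dec 2013: 18,568 kg at £0.17/kg → £3,156.56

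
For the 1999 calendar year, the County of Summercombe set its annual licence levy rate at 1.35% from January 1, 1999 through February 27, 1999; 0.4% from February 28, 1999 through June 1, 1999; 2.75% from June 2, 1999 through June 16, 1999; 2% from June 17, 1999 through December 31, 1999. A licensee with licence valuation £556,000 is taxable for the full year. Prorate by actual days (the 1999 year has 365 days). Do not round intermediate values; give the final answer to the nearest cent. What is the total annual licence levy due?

£8,426.07

January 1 – February 27, 1999: 58 days at 1.35% → £556,000 × 1.35% × 58/365 = £1,192.7342
February 28 – June 1, 1999: 94 days at 0.4% → £556,000 × 0.4% × 94/365 = £572.7562
June 2 – June 16, 1999: 15 days at 2.75% → £556,000 × 2.75% × 15/365 = £628.3562
June 17 – December 31, 1999: 198 days at 2% → £556,000 × 2% × 198/365 = £6,032.2192
Total = £8,426.0658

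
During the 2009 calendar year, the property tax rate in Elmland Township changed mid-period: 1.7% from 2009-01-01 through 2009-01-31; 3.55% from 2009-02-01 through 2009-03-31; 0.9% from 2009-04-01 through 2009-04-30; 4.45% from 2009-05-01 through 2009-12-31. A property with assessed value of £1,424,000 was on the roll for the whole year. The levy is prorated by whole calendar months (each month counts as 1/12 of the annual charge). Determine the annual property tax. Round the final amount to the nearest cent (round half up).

£53,756.00

2009-01-01 to 2009-01-31: 1 month at 1.7% → £1,424,000 × 1.7% × 1/12 = £2,017.3333
2009-02-01 to 2009-03-31: 2 months at 3.55% → £1,424,000 × 3.55% × 2/12 = £8,425.3333
2009-04-01 to 2009-04-30: 1 month at 0.9% → £1,424,000 × 0.9% × 1/12 = £1,068.0000
2009-05-01 to 2009-12-31: 8 months at 4.45% → £1,424,000 × 4.45% × 8/12 = £42,245.3333
Total = £53,756.0000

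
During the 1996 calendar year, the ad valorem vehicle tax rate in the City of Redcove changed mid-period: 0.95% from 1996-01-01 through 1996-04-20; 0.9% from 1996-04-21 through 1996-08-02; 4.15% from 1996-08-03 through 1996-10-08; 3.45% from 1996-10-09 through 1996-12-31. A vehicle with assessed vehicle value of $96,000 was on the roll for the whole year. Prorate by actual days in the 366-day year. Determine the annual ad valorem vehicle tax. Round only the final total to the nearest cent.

1996-01-01 to 1996-04-20: 111 days at 0.95% → $96,000 × 0.95% × 111/366 = $276.5902
1996-04-21 to 1996-08-02: 104 days at 0.9% → $96,000 × 0.9% × 104/366 = $245.5082
1996-08-03 to 1996-10-08: 67 days at 4.15% → $96,000 × 4.15% × 67/366 = $729.3115
1996-10-09 to 1996-12-31: 84 days at 3.45% → $96,000 × 3.45% × 84/366 = $760.1311
Total = $2,011.5410

$2,011.54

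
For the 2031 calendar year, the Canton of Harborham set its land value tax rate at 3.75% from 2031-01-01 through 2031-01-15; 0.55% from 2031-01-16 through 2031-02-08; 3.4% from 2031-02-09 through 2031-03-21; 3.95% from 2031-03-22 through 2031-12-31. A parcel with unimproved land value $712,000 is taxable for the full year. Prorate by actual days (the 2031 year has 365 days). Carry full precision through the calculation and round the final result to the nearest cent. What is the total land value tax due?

2031-01-01 to 2031-01-15: 15 days at 3.75% → $712,000 × 3.75% × 15/365 = $1,097.2603
2031-01-16 to 2031-02-08: 24 days at 0.55% → $712,000 × 0.55% × 24/365 = $257.4904
2031-02-09 to 2031-03-21: 41 days at 3.4% → $712,000 × 3.4% × 41/365 = $2,719.2548
2031-03-22 to 2031-12-31: 285 days at 3.95% → $712,000 × 3.95% × 285/365 = $21,959.8356
Total = $26,033.8411

$26,033.84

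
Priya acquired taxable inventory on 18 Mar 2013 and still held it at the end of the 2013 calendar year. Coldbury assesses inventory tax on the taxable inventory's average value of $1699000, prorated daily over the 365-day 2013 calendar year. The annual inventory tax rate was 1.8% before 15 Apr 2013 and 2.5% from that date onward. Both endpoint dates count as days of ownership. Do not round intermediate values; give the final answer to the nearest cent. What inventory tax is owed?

$32718.55

18 Mar – 14 Apr 2013: 28 days at 1.8% → $1699000 × 1.8% × 28/365 = $2346.0164
15 Apr – 31 Dec 2013: 261 days at 2.5% → $1699000 × 2.5% × 261/365 = $30372.5342
Total = $32718.5507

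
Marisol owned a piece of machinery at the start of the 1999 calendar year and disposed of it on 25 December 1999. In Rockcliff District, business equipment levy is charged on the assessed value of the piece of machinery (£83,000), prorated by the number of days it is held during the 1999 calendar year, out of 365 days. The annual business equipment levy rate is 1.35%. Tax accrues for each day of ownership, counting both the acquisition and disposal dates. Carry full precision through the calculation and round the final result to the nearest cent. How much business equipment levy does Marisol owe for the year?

Days held (1 January – 25 December 1999): 359 out of 365
Tax = £83,000 × 1.35% × 359/365 = £1,102.0808

£1,102.08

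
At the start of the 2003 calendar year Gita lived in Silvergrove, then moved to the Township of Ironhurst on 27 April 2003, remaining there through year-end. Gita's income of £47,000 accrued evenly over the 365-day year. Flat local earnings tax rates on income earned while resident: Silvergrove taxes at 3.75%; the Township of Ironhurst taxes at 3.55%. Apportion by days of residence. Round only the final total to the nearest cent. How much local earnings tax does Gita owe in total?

Silvergrove, 1 January – 26 April 2003: 116 days → £47,000 × 3.75% × 116/365 = £560.1370
The Township of Ironhurst, 27 April – 31 December 2003: 249 days → £47,000 × 3.55% × 249/365 = £1,138.2370
Total = £1,698.3740

£1,698.37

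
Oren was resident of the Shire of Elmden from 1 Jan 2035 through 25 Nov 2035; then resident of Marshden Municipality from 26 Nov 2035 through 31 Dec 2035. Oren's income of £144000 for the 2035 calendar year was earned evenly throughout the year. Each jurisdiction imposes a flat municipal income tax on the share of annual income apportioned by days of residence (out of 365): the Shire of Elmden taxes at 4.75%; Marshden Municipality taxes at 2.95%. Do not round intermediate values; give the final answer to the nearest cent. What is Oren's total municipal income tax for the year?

£6584.35

The Shire of Elmden, 1 Jan – 25 Nov 2035: 329 days → £144000 × 4.75% × 329/365 = £6165.3699
Marshden Municipality, 26 Nov – 31 Dec 2035: 36 days → £144000 × 2.95% × 36/365 = £418.9808
Total = £6584.3507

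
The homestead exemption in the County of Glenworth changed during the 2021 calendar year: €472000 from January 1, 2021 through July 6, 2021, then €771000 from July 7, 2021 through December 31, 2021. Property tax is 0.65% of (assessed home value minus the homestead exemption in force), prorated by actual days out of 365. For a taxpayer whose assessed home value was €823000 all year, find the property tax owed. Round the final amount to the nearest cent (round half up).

January 1 – July 6, 2021: 187 days, exemption €472000 → (€823000 − €472000) × 0.65% × 187/365 = €1168.8781
July 7 – December 31, 2021: 178 days, exemption €771000 → (€823000 − €771000) × 0.65% × 178/365 = €164.8329
Total = €1333.7110

€1333.71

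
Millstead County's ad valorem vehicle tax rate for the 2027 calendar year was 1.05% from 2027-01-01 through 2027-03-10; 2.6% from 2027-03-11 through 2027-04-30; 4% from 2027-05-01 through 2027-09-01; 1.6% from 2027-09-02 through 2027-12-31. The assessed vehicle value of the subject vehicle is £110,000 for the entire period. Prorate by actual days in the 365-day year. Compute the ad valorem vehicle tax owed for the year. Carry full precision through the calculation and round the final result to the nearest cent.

2027-01-01 to 2027-03-10: 69 days at 1.05% → £110,000 × 1.05% × 69/365 = £218.3425
2027-03-11 to 2027-04-30: 51 days at 2.6% → £110,000 × 2.6% × 51/365 = £399.6164
2027-05-01 to 2027-09-01: 124 days at 4% → £110,000 × 4% × 124/365 = £1,494.7945
2027-09-02 to 2027-12-31: 121 days at 1.6% → £110,000 × 1.6% × 121/365 = £583.4521
Total = £2,696.2055

£2,696.21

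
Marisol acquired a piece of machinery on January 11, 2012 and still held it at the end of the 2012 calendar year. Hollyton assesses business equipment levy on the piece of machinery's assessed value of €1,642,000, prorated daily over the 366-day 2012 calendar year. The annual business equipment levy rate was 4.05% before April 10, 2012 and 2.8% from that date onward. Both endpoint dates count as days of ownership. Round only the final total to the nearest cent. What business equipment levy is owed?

January 11 – April 9, 2012: 90 days at 4.05% → €1,642,000 × 4.05% × 90/366 = €16,352.7049
April 10 – December 31, 2012: 266 days at 2.8% → €1,642,000 × 2.8% × 266/366 = €33,414.2514
Total = €49,766.9563

€49,766.96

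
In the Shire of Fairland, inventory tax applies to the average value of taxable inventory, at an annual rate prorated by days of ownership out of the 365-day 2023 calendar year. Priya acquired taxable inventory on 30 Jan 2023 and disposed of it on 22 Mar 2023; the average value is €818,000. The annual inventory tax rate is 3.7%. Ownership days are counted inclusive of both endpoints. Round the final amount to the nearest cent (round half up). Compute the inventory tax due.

€4,311.87

Days held (30 Jan – 22 Mar 2023): 52 out of 365
Tax = €818,000 × 3.7% × 52/365 = €4,311.8685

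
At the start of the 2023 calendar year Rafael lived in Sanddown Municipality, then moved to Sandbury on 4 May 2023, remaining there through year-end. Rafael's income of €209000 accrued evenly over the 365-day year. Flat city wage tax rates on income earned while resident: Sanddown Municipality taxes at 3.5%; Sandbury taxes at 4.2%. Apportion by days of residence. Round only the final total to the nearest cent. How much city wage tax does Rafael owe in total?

Sanddown Municipality, 1 Jan – 3 May 2023: 123 days → €209000 × 3.5% × 123/365 = €2465.0548
Sandbury, 4 May – 31 Dec 2023: 242 days → €209000 × 4.2% × 242/365 = €5819.9342
Total = €8284.9890

€8284.99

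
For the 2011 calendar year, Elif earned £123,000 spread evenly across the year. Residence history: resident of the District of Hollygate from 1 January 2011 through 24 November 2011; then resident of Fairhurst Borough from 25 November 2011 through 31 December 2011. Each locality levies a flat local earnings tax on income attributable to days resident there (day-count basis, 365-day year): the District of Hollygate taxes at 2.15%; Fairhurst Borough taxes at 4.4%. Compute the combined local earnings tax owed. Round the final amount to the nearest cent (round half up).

The District of Hollygate, 1 January – 24 November 2011: 328 days → £123,000 × 2.15% × 328/365 = £2,376.4274
Fairhurst Borough, 25 November – 31 December 2011: 37 days → £123,000 × 4.4% × 37/365 = £548.6137
Total = £2,925.0411

£2,925.04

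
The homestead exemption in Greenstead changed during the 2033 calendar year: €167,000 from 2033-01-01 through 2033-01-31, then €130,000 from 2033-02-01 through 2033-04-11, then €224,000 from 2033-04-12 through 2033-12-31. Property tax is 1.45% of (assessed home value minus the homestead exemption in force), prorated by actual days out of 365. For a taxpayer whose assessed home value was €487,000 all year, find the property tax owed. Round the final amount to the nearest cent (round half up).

2033-01-01 to 2033-01-31: 31 days, exemption €167,000 → (€487,000 − €167,000) × 1.45% × 31/365 = €394.0822
2033-02-01 to 2033-04-11: 70 days, exemption €130,000 → (€487,000 − €130,000) × 1.45% × 70/365 = €992.7534
2033-04-12 to 2033-12-31: 264 days, exemption €224,000 → (€487,000 − €224,000) × 1.45% × 264/365 = €2,758.2575
Total = €4,145.0932

€4,145.09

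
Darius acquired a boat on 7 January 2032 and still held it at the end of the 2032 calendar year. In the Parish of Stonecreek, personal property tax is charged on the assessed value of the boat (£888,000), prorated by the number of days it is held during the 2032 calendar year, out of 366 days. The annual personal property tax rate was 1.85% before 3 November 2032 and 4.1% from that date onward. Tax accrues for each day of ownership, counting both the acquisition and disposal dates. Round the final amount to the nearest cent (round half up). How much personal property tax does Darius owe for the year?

7 January – 2 November 2032: 301 days at 1.85% → £888,000 × 1.85% × 301/366 = £13,510.4590
3 November – 31 December 2032: 59 days at 4.1% → £888,000 × 4.1% × 59/366 = £5,869.0492
Total = £19,379.5082

£19,379.51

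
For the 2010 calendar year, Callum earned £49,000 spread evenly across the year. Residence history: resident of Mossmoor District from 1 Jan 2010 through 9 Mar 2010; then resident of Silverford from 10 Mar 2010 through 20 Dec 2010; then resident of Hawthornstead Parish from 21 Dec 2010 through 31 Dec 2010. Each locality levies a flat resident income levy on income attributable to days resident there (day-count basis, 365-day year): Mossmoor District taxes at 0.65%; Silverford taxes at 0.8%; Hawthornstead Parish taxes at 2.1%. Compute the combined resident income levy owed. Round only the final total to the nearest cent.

£397.50

Mossmoor District, 1 Jan – 9 Mar 2010: 68 days → £49,000 × 0.65% × 68/365 = £59.3370
Silverford, 10 Mar – 20 Dec 2010: 286 days → £49,000 × 0.8% × 286/365 = £307.1562
Hawthornstead Parish, 21 Dec – 31 Dec 2010: 11 days → £49,000 × 2.1% × 11/365 = £31.0110
Total = £397.5041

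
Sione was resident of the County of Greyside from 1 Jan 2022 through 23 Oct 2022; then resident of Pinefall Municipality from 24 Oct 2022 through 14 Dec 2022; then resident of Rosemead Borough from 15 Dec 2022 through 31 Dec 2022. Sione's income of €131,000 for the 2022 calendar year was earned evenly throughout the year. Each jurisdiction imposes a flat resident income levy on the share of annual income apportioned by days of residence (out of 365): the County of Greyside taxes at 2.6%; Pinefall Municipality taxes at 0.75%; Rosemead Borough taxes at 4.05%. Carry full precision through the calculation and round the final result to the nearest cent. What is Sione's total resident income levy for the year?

€3,149.20

The County of Greyside, 1 Jan – 23 Oct 2022: 296 days → €131,000 × 2.6% × 296/365 = €2,762.1260
Pinefall Municipality, 24 Oct – 14 Dec 2022: 52 days → €131,000 × 0.75% × 52/365 = €139.9726
Rosemead Borough, 15 Dec – 31 Dec 2022: 17 days → €131,000 × 4.05% × 17/365 = €247.1055
Total = €3,149.2041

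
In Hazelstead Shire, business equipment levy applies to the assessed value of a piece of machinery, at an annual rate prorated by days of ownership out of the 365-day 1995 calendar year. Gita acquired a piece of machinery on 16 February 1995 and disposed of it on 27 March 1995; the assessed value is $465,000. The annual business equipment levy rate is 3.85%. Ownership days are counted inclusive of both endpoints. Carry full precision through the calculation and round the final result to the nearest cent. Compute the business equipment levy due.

Days held (16 February – 27 March 1995): 40 out of 365
Tax = $465,000 × 3.85% × 40/365 = $1,961.9178

$1,961.92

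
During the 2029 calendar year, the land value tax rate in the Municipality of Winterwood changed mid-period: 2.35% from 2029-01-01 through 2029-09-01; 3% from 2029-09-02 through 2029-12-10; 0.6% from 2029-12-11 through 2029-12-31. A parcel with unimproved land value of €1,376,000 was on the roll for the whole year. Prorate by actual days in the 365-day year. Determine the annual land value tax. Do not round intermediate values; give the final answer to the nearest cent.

€33,400.99

2029-01-01 to 2029-09-01: 244 days at 2.35% → €1,376,000 × 2.35% × 244/365 = €21,616.3945
2029-09-02 to 2029-12-10: 100 days at 3% → €1,376,000 × 3% × 100/365 = €11,309.5890
2029-12-11 to 2029-12-31: 21 days at 0.6% → €1,376,000 × 0.6% × 21/365 = €475.0027
Total = €33,400.9863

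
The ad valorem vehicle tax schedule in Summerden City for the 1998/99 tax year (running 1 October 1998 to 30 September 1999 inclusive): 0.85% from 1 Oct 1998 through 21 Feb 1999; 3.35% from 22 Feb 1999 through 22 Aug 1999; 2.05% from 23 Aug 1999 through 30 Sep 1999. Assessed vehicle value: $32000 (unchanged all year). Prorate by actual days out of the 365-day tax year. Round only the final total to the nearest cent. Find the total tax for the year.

1 Oct 1998 – 21 Feb 1999: 144 days at 0.85% → $32000 × 0.85% × 144/365 = $107.3096
22 Feb – 22 Aug 1999: 182 days at 3.35% → $32000 × 3.35% × 182/365 = $534.5315
23 Aug – 30 Sep 1999: 39 days at 2.05% → $32000 × 2.05% × 39/365 = $70.0932
Total = $711.9342

$711.93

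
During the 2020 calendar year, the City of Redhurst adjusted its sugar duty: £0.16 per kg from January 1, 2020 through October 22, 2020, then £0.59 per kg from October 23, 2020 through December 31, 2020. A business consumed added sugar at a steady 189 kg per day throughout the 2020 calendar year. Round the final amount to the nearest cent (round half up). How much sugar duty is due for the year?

January 1 – October 22, 2020: 296 days × 189 kg/day = 55,944 kg at £0.16/kg → £8951.04
October 23 – December 31, 2020: 70 days × 189 kg/day = 13,230 kg at £0.59/kg → £7805.70

£16756.74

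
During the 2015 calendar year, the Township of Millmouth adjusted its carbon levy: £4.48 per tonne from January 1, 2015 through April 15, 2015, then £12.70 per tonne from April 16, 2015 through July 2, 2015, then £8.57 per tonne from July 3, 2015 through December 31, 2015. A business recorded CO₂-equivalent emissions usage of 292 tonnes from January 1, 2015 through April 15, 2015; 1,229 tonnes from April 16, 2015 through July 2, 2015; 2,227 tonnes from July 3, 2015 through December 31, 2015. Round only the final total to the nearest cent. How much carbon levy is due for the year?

January 1 – April 15, 2015: 292 tonnes at £4.48/tonne → £1,308.16
April 16 – July 2, 2015: 1,229 tonnes at £12.70/tonne → £15,608.30
July 3 – December 31, 2015: 2,227 tonnes at £8.57/tonne → £19,085.39

£36,001.85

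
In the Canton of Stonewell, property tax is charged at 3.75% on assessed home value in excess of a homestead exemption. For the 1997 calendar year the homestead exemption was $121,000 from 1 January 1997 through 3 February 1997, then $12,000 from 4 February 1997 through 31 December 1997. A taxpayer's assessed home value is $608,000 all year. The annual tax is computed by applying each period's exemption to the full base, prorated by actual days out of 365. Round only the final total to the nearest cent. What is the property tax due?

1 January – 3 February 1997: 34 days, exemption $121,000 → ($608,000 − $121,000) × 3.75% × 34/365 = $1,701.1644
4 February – 31 December 1997: 331 days, exemption $12,000 → ($608,000 − $12,000) × 3.75% × 331/365 = $20,268.0822
Total = $21,969.2466

$21,969.25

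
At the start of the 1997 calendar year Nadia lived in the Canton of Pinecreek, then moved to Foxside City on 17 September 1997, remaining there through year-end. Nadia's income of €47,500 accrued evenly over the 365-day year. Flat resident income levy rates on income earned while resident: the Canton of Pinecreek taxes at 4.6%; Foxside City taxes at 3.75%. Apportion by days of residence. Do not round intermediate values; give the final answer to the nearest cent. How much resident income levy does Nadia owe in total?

€2,067.75

The Canton of Pinecreek, 1 January – 16 September 1997: 259 days → €47,500 × 4.6% × 259/365 = €1,550.4521
Foxside City, 17 September – 31 December 1997: 106 days → €47,500 × 3.75% × 106/365 = €517.2945
Total = €2,067.7466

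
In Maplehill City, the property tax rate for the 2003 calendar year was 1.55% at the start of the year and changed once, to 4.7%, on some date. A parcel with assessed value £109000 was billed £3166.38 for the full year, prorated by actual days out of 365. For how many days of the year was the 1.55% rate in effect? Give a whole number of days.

208 days

Let d = days at the first rate; then 365 − d days at the second rate.
£109000 × [1.55%·d + 4.7%·(365−d)] / 365 = £3166.38
Solving gives d = 208, so the new rate took effect on July 28, 2003.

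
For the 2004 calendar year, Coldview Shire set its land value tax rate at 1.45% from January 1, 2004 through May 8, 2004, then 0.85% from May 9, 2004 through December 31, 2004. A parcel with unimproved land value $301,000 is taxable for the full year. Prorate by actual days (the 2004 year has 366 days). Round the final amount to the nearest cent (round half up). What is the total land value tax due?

$3,195.04

January 1 – May 8, 2004: 129 days at 1.45% → $301,000 × 1.45% × 129/366 = $1,538.3074
May 9 – December 31, 2004: 237 days at 0.85% → $301,000 × 0.85% × 237/366 = $1,656.7336
Total = $3,195.0410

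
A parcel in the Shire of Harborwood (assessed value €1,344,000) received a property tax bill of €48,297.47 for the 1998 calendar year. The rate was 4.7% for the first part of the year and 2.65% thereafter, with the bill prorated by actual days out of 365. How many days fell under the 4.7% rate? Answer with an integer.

Let d = days at the first rate; then 365 − d days at the second rate.
€1,344,000 × [4.7%·d + 2.65%·(365−d)] / 365 = €48,297.47
Solving gives d = 168, so the new rate took effect on 18 June 1998.

168 days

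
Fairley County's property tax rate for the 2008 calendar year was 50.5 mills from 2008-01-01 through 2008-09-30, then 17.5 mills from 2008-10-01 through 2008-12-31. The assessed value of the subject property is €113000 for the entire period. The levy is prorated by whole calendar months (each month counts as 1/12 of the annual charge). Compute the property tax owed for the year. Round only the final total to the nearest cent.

€4774.25

2008-01-01 to 2008-09-30: 9 months at 50.5 mills → €113000 × 5.05% × 9/12 = €4279.8750
2008-10-01 to 2008-12-31: 3 months at 17.5 mills → €113000 × 1.75% × 3/12 = €494.3750
Total = €4774.2500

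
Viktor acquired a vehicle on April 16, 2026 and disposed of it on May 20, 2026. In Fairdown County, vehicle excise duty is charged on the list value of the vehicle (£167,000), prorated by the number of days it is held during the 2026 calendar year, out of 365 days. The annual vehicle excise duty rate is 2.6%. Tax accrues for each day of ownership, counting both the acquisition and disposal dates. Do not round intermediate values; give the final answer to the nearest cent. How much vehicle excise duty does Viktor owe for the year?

Days held (April 16 – May 20, 2026): 35 out of 365
Tax = £167,000 × 2.6% × 35/365 = £416.3562

£416.36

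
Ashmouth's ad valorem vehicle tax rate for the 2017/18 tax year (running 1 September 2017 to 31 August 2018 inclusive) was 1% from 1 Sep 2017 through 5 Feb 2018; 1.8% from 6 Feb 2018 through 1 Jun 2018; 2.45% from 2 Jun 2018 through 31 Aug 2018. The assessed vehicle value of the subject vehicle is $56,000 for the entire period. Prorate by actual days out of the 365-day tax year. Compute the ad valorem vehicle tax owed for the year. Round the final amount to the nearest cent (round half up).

$904.82

1 Sep 2017 – 5 Feb 2018: 158 days at 1% → $56,000 × 1% × 158/365 = $242.4110
6 Feb – 1 Jun 2018: 116 days at 1.8% → $56,000 × 1.8% × 116/365 = $320.3507
2 Jun – 31 Aug 2018: 91 days at 2.45% → $56,000 × 2.45% × 91/365 = $342.0603
Total = $904.8219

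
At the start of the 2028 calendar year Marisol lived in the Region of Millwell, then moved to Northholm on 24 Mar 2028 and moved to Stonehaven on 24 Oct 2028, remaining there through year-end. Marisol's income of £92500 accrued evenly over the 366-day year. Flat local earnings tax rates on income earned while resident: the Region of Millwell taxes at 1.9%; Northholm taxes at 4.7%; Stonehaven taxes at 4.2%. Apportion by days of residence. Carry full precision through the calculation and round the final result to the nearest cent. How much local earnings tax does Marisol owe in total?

£3672.96

The Region of Millwell, 1 Jan – 23 Mar 2028: 83 days → £92500 × 1.9% × 83/366 = £398.5587
Northholm, 24 Mar – 23 Oct 2028: 214 days → £92500 × 4.7% × 214/366 = £2541.9809
Stonehaven, 24 Oct – 31 Dec 2028: 69 days → £92500 × 4.2% × 69/366 = £732.4180
Total = £3672.9577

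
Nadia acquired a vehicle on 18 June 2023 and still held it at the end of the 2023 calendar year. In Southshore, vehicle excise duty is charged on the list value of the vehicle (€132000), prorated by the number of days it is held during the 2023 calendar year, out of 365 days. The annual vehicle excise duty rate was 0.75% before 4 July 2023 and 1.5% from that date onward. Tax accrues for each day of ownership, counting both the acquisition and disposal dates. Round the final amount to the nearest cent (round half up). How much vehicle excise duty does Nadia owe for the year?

€1025.26

18 June – 3 July 2023: 16 days at 0.75% → €132000 × 0.75% × 16/365 = €43.3973
4 July – 31 December 2023: 181 days at 1.5% → €132000 × 1.5% × 181/365 = €981.8630
Total = €1025.2603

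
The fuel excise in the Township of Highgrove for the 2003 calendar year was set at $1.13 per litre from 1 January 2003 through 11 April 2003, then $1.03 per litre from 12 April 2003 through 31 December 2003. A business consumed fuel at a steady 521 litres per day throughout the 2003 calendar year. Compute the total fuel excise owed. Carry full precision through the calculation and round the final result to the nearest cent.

1 January – 11 April 2003: 101 days × 521 litres/day = 52,621 litres at $1.13/litre → $59461.73
12 April – 31 December 2003: 264 days × 521 litres/day = 137,544 litres at $1.03/litre → $141670.32

$201132.05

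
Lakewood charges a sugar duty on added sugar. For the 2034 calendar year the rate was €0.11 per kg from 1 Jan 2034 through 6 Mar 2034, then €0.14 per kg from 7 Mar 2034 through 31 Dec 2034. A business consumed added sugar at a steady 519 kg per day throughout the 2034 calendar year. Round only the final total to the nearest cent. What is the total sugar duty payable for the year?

1 Jan – 6 Mar 2034: 65 days × 519 kg/day = 33,735 kg at €0.11/kg → €3,710.85
7 Mar – 31 Dec 2034: 300 days × 519 kg/day = 155,700 kg at €0.14/kg → €21,798.00

€25,508.85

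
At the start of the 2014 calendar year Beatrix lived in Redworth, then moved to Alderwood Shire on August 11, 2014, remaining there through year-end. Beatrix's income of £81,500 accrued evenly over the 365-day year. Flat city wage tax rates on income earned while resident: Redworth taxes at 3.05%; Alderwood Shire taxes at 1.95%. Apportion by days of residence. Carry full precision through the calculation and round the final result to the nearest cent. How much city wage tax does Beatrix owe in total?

Redworth, January 1 – August 10, 2014: 222 days → £81,500 × 3.05% × 222/365 = £1,511.8808
Alderwood Shire, August 11 – December 31, 2014: 143 days → £81,500 × 1.95% × 143/365 = £622.6377
Total = £2,134.5185

£2,134.52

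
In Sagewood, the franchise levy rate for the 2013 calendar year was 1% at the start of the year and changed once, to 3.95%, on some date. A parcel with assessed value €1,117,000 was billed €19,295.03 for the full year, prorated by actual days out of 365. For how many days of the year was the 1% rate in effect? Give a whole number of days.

Let d = days at the first rate; then 365 − d days at the second rate.
€1,117,000 × [1%·d + 3.95%·(365−d)] / 365 = €19,295.03
Solving gives d = 275, so the new rate took effect on 3 Oct 2013.

275 days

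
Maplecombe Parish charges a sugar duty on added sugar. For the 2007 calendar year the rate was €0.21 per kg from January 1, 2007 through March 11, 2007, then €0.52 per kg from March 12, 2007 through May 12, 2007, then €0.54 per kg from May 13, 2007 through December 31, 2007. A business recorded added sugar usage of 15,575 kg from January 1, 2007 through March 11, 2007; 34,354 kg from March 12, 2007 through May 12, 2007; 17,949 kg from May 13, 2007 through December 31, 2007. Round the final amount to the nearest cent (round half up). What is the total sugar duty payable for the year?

January 1 – March 11, 2007: 15,575 kg at €0.21/kg → €3270.75
March 12 – May 12, 2007: 34,354 kg at €0.52/kg → €17864.08
May 13 – December 31, 2007: 17,949 kg at €0.54/kg → €9692.46

€30827.29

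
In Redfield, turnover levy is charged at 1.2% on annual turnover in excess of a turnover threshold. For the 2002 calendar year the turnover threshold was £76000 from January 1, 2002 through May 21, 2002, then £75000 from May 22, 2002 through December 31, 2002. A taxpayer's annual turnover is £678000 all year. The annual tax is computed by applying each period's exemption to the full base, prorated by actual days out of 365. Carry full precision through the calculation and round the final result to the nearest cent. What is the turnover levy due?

January 1 – May 21, 2002: 141 days, exemption £76000 → (£678000 − £76000) × 1.2% × 141/365 = £2790.6411
May 22 – December 31, 2002: 224 days, exemption £75000 → (£678000 − £75000) × 1.2% × 224/365 = £4440.7233
Total = £7231.3644

£7231.36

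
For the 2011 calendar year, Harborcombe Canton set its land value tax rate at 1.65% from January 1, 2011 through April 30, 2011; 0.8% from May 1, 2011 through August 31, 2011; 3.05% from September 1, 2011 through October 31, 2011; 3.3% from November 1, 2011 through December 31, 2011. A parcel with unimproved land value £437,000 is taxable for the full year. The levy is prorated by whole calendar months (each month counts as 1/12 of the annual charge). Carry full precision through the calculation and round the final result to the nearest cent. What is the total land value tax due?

£8,193.75

January 1 – April 30, 2011: 4 months at 1.65% → £437,000 × 1.65% × 4/12 = £2,403.5000
May 1 – August 31, 2011: 4 months at 0.8% → £437,000 × 0.8% × 4/12 = £1,165.3333
September 1 – October 31, 2011: 2 months at 3.05% → £437,000 × 3.05% × 2/12 = £2,221.4167
November 1 – December 31, 2011: 2 months at 3.3% → £437,000 × 3.3% × 2/12 = £2,403.5000
Total = £8,193.7500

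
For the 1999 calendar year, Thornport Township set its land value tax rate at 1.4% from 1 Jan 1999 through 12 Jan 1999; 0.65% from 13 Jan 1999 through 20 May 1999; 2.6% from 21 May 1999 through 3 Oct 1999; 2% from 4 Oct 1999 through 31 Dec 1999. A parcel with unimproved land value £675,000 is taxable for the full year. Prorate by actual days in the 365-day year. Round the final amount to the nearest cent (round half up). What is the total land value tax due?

1 Jan – 12 Jan 1999: 12 days at 1.4% → £675,000 × 1.4% × 12/365 = £310.6849
13 Jan – 20 May 1999: 128 days at 0.65% → £675,000 × 0.65% × 128/365 = £1,538.6301
21 May – 3 Oct 1999: 136 days at 2.6% → £675,000 × 2.6% × 136/365 = £6,539.1781
4 Oct – 31 Dec 1999: 89 days at 2% → £675,000 × 2% × 89/365 = £3,291.7808
Total = £11,680.2740

£11,680.27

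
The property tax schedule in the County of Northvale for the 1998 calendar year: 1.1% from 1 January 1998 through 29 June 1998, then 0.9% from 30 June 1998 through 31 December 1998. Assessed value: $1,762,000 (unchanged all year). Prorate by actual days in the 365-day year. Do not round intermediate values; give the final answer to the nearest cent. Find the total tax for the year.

$17,595.86

1 January – 29 June 1998: 180 days at 1.1% → $1,762,000 × 1.1% × 180/365 = $9,558.2466
30 June – 31 December 1998: 185 days at 0.9% → $1,762,000 × 0.9% × 185/365 = $8,037.6164
Total = $17,595.8630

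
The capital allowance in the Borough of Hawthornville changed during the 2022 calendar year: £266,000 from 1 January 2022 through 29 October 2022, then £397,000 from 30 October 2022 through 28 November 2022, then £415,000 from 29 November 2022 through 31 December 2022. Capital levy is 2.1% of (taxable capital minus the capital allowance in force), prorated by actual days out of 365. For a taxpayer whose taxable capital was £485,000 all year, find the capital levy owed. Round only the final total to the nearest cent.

£4,089.99

1 January – 29 October 2022: 302 days, exemption £266,000 → (£485,000 − £266,000) × 2.1% × 302/365 = £3,805.2000
30 October – 28 November 2022: 30 days, exemption £397,000 → (£485,000 − £397,000) × 2.1% × 30/365 = £151.8904
29 November – 31 December 2022: 33 days, exemption £415,000 → (£485,000 − £415,000) × 2.1% × 33/365 = £132.9041
Total = £4,089.9945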